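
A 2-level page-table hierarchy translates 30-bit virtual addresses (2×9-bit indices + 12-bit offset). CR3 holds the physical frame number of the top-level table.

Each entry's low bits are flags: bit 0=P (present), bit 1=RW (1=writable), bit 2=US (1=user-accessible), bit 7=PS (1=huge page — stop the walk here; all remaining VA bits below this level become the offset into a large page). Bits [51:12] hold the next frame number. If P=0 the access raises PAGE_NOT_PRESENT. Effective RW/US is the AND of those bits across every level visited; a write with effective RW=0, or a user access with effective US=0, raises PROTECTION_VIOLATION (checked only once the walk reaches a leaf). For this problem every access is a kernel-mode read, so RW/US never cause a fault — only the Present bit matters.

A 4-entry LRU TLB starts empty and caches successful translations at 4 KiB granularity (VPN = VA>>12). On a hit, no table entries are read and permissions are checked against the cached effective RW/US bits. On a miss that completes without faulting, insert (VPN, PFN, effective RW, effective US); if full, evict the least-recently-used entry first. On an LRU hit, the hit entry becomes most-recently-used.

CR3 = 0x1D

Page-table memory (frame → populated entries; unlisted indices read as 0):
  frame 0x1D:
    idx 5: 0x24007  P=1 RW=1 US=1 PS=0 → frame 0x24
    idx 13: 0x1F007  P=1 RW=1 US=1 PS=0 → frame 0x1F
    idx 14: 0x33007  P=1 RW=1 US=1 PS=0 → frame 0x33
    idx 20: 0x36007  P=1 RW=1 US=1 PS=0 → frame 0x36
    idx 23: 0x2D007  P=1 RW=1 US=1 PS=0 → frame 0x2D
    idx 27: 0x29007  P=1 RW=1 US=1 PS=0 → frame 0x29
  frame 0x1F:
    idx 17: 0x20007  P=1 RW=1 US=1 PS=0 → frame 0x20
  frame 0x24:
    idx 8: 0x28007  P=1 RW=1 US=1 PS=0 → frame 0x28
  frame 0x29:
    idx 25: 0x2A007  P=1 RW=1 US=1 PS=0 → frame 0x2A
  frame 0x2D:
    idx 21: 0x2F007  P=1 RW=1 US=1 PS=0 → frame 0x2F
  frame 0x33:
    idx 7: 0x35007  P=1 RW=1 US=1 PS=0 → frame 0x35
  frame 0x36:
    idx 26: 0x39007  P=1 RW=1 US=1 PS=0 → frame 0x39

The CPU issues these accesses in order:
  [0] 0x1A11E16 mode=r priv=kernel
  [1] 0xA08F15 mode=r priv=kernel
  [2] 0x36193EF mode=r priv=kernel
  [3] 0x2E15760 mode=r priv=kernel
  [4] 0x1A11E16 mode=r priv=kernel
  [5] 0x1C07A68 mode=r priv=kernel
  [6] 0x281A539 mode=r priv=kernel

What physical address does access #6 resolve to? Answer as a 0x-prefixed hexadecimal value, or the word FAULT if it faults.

Trace:
#0 VA=0x1A11E16 (r,kernel):
  L0 @0x1D[13] → 0x1F007  P=1,RW=1,US=1,PS=0
  L1 @0x1F[17] → 0x20007  P=1,RW=1,US=1,PS=0
  ⇒ phys 0x20E16  [2 reads]
#1 VA=0xA08F15 (r,kernel):
  L0 @0x1D[5] → 0x24007  P=1,RW=1,US=1,PS=0
  L1 @0x24[8] → 0x28007  P=1,RW=1,US=1,PS=0
  ⇒ phys 0x28F15  [2 reads]
#2 VA=0x36193EF (r,kernel):
  L0 @0x1D[27] → 0x29007  P=1,RW=1,US=1,PS=0
  L1 @0x29[25] → 0x2A007  P=1,RW=1,US=1,PS=0
  ⇒ phys 0x2A3EF  [2 reads]
#3 VA=0x2E15760 (r,kernel):
  L0 @0x1D[23] → 0x2D007  P=1,RW=1,US=1,PS=0
  L1 @0x2D[21] → 0x2F007  P=1,RW=1,US=1,PS=0
  ⇒ phys 0x2F760  [2 reads]
#4 VA=0x1A11E16 (r,kernel):
  TLB hit vpn=0x1A11 → PA=0x20E16
#5 VA=0x1C07A68 (r,kernel):
  L0 @0x1D[14] → 0x33007  P=1,RW=1,US=1,PS=0
  L1 @0x33[7] → 0x35007  P=1,RW=1,US=1,PS=0
  ⇒ phys 0x35A68  [2 reads]
#6 VA=0x281A539 (r,kernel):
  L0 @0x1D[20] → 0x36007  P=1,RW=1,US=1,PS=0
  L1 @0x36[26] → 0x39007  P=1,RW=1,US=1,PS=0
  ⇒ phys 0x39539  [2 reads]

Access #6 PA: 0x39539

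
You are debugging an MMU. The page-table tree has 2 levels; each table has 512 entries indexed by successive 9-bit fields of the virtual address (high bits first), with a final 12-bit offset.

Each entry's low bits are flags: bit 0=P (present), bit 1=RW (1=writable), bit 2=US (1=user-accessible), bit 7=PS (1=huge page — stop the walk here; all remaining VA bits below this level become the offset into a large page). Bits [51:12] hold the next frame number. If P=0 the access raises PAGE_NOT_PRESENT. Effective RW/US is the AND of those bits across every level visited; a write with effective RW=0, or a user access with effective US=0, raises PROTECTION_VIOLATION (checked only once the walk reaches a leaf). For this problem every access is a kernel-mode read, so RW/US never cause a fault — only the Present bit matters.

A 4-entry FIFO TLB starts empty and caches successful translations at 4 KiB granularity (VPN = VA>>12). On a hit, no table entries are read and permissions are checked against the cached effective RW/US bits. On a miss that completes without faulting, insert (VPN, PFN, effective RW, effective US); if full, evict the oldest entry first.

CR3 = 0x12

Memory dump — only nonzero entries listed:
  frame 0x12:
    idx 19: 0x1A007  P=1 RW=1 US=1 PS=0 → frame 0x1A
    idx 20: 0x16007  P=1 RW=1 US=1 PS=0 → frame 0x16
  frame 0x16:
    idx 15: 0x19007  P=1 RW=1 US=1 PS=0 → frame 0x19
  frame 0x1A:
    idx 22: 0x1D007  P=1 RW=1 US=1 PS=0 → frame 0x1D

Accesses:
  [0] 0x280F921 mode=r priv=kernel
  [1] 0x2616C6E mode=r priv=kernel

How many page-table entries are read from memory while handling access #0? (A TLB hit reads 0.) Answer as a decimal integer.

Per-access translation:
#0 VA=0x280F921 (r,kernel):
  L0 @0x12[20] → 0x16007  P=1,RW=1,US=1,PS=0
  L1 @0x16[15] → 0x19007  P=1,RW=1,US=1,PS=0
  ⇒ phys 0x19921  [2 reads]
#1 VA=0x2616C6E (r,kernel):
  L0 @0x12[19] → 0x1A007  P=1,RW=1,US=1,PS=0
  L1 @0x1A[22] → 0x1D007  P=1,RW=1,US=1,PS=0
  ⇒ phys 0x1DC6E  [2 reads]

Entries read for #0: 2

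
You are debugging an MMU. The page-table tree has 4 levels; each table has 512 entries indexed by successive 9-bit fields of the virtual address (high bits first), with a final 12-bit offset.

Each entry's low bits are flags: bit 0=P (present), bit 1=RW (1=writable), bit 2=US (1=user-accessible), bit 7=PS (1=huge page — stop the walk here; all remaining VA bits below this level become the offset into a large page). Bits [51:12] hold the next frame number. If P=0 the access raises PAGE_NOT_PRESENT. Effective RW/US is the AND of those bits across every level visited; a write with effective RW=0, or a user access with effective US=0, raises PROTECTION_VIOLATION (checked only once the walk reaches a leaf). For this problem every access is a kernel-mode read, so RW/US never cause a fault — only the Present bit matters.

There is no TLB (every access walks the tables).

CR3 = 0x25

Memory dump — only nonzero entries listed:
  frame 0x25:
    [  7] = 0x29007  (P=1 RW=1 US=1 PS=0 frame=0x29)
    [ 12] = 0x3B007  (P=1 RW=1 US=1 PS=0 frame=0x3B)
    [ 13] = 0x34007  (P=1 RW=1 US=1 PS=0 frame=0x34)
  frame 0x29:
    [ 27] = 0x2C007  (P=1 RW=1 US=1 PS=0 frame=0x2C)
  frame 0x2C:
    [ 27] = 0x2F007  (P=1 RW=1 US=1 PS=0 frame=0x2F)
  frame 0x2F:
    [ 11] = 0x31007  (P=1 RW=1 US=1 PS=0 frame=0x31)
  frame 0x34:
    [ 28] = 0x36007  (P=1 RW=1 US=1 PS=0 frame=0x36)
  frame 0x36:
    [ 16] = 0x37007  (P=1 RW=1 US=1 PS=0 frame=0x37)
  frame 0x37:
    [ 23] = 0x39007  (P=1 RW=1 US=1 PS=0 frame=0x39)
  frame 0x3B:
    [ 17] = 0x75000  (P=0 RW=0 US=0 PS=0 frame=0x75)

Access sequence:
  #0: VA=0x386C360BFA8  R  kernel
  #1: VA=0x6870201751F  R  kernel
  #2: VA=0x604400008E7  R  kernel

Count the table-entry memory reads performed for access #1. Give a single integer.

Walk each access:
#0 VA=0x386C360BFA8 (r,kernel):
  lvl0: tbl 0x25, slot 7 ⇒ 0x29007 (P1/RW1/US1/PS0)
  lvl1: tbl 0x29, slot 27 ⇒ 0x2C007 (P1/RW1/US1/PS0)
  lvl2: tbl 0x2C, slot 27 ⇒ 0x2F007 (P1/RW1/US1/PS0)
  lvl3: tbl 0x2F, slot 11 ⇒ 0x31007 (P1/RW1/US1/PS0)
  ✓ 0x31FA8  — 4 lookups
#1 VA=0x6870201751F (r,kernel):
  lvl0: tbl 0x25, slot 13 ⇒ 0x34007 (P1/RW1/US1/PS0)
  lvl1: tbl 0x34, slot 28 ⇒ 0x36007 (P1/RW1/US1/PS0)
  lvl2: tbl 0x36, slot 16 ⇒ 0x37007 (P1/RW1/US1/PS0)
  lvl3: tbl 0x37, slot 23 ⇒ 0x39007 (P1/RW1/US1/PS0)
  ✓ 0x3951F  — 4 lookups
#2 VA=0x604400008E7 (r,kernel):
  lvl0: tbl 0x25, slot 12 ⇒ 0x3B007 (P1/RW1/US1/PS0)
  lvl1: tbl 0x3B, slot 17 ⇒ 0x75000 (P0/RW0/US0/PS0)
  ⇒ fault: PAGE_NOT_PRESENT  — 2 lookups

Entries read for #1: 4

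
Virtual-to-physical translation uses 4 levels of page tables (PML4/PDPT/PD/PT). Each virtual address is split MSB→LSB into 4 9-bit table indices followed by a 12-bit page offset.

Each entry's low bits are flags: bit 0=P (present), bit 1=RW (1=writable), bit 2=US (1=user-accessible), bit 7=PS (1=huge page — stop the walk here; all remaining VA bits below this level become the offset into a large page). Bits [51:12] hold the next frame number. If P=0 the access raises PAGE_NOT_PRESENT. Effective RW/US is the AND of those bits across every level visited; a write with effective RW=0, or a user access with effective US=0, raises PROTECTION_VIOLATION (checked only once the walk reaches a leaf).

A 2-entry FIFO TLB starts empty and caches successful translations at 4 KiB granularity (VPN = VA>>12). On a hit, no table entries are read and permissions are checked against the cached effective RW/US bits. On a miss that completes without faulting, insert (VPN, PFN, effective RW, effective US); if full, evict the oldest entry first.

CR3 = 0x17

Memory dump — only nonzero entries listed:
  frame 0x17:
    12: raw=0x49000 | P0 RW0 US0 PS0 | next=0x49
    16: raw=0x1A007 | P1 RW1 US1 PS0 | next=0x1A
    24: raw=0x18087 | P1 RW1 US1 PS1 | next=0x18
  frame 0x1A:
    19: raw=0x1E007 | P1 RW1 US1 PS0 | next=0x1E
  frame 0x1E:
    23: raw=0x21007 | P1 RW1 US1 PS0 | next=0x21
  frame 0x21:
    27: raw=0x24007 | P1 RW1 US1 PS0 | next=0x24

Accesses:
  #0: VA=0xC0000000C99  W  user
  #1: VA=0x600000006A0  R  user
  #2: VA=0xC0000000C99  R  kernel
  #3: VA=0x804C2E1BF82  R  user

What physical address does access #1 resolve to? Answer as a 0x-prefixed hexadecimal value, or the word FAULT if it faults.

Trace:
#0 VA=0xC0000000C99 (w,user):
  [0] read 0x17 idx=24: raw=0x18087 flags P=1 W=1 U=1 S=1
  ✓ 0x18C99 (huge @L0)  — 1 lookups
#1 VA=0x600000006A0 (r,user):
  [0] read 0x17 idx=12: raw=0x49000 flags P=0 W=0 U=0 S=0
  → PAGE_NOT_PRESENT  (1 entries read)
#2 VA=0xC0000000C99 (r,kernel):
  TLB hit vpn=0xC0000000 → PA=0x18C99
#3 VA=0x804C2E1BF82 (r,user):
  [0] read 0x17 idx=16: raw=0x1A007 flags P=1 W=1 U=1 S=0
  [1] read 0x1A idx=19: raw=0x1E007 flags P=1 W=1 U=1 S=0
  [2] read 0x1E idx=23: raw=0x21007 flags P=1 W=1 U=1 S=0
  [3] read 0x21 idx=27: raw=0x24007 flags P=1 W=1 U=1 S=0
  ✓ 0x24F82  — 4 lookups

Access #1 PA: FAULT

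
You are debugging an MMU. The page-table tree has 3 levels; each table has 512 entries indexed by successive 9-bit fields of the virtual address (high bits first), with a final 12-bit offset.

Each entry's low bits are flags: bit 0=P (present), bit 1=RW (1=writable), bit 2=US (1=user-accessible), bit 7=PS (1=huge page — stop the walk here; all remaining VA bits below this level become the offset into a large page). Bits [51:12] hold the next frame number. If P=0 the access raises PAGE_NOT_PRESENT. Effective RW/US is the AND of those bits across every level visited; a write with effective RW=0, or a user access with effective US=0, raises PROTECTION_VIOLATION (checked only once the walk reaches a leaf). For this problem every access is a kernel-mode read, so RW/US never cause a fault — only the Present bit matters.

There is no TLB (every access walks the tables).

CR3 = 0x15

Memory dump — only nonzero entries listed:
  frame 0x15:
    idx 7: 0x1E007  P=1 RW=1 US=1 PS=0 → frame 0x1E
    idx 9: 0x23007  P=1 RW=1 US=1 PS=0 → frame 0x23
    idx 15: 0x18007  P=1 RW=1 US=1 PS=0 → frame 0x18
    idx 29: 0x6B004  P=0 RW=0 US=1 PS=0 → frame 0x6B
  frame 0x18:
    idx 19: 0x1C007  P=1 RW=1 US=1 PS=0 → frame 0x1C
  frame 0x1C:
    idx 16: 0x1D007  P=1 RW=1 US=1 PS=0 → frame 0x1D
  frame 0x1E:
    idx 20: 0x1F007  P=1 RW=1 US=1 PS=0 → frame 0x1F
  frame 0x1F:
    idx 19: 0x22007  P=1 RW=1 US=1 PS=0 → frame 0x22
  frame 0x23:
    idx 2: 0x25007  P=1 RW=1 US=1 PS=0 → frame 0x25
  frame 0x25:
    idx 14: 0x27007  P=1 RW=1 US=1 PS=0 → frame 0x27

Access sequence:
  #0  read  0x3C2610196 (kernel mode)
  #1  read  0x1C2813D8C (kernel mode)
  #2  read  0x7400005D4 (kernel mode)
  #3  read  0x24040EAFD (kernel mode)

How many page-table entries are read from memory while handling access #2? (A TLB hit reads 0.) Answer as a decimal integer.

Per-access translation:
#0 VA=0x3C2610196 (r,kernel):
  L0: frame=0x15 idx=15 entry=0x18007 [P=1 RW=1 US=1 PS=0]
  L1: frame=0x18 idx=19 entry=0x1C007 [P=1 RW=1 US=1 PS=0]
  L2: frame=0x1C idx=16 entry=0x1D007 [P=1 RW=1 US=1 PS=0]
  ✓ 0x1D196  — 3 lookups
#1 VA=0x1C2813D8C (r,kernel):
  L0: frame=0x15 idx=7 entry=0x1E007 [P=1 RW=1 US=1 PS=0]
  L1: frame=0x1E idx=20 entry=0x1F007 [P=1 RW=1 US=1 PS=0]
  L2: frame=0x1F idx=19 entry=0x22007 [P=1 RW=1 US=1 PS=0]
  ✓ 0x22D8C  — 3 lookups
#2 VA=0x7400005D4 (r,kernel):
  L0: frame=0x15 idx=29 entry=0x6B004 [P=0 RW=0 US=1 PS=0]
  ⇒ fault: PAGE_NOT_PRESENT  — 1 lookups
#3 VA=0x24040EAFD (r,kernel):
  L0: frame=0x15 idx=9 entry=0x23007 [P=1 RW=1 US=1 PS=0]
  L1: frame=0x23 idx=2 entry=0x25007 [P=1 RW=1 US=1 PS=0]
  L2: frame=0x25 idx=14 entry=0x27007 [P=1 RW=1 US=1 PS=0]
  ✓ 0x27AFD  — 3 lookups

Entries read for #2: 1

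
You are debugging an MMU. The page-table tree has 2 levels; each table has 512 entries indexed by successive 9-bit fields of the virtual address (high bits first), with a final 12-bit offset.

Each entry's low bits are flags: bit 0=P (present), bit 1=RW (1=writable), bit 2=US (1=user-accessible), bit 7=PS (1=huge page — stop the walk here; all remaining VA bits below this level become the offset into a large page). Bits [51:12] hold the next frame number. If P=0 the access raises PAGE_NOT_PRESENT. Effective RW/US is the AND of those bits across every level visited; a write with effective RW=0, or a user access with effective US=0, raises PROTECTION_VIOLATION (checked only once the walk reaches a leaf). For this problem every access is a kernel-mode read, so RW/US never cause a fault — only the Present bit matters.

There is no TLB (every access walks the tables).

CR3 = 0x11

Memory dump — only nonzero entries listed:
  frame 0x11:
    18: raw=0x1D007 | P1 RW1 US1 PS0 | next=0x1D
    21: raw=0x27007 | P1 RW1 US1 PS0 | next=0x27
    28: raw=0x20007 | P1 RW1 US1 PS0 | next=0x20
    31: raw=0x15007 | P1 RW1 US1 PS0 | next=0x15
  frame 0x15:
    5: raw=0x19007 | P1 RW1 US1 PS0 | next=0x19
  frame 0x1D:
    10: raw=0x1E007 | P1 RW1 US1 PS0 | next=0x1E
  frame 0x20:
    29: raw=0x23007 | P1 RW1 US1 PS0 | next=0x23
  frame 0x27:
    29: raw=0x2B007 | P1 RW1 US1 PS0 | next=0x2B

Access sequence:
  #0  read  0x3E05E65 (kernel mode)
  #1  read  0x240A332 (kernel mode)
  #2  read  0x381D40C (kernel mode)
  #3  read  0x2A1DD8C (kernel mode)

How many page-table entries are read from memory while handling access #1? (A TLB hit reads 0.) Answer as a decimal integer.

Per-access translation:
#0 VA=0x3E05E65 (r,kernel):
  lvl0: tbl 0x11, slot 31 ⇒ 0x15007 (P1/RW1/US1/PS0)
  lvl1: tbl 0x15, slot 5 ⇒ 0x19007 (P1/RW1/US1/PS0)
  → PA=0x19E65  (2 entries read)
#1 VA=0x240A332 (r,kernel):
  lvl0: tbl 0x11, slot 18 ⇒ 0x1D007 (P1/RW1/US1/PS0)
  lvl1: tbl 0x1D, slot 10 ⇒ 0x1E007 (P1/RW1/US1/PS0)
  → PA=0x1E332  (2 entries read)
#2 VA=0x381D40C (r,kernel):
  lvl0: tbl 0x11, slot 28 ⇒ 0x20007 (P1/RW1/US1/PS0)
  lvl1: tbl 0x20, slot 29 ⇒ 0x23007 (P1/RW1/US1/PS0)
  → PA=0x2340C  (2 entries read)
#3 VA=0x2A1DD8C (r,kernel):
  lvl0: tbl 0x11, slot 21 ⇒ 0x27007 (P1/RW1/US1/PS0)
  lvl1: tbl 0x27, slot 29 ⇒ 0x2B007 (P1/RW1/US1/PS0)
  → PA=0x2BD8C  (2 entries read)

Entries read for #1: 2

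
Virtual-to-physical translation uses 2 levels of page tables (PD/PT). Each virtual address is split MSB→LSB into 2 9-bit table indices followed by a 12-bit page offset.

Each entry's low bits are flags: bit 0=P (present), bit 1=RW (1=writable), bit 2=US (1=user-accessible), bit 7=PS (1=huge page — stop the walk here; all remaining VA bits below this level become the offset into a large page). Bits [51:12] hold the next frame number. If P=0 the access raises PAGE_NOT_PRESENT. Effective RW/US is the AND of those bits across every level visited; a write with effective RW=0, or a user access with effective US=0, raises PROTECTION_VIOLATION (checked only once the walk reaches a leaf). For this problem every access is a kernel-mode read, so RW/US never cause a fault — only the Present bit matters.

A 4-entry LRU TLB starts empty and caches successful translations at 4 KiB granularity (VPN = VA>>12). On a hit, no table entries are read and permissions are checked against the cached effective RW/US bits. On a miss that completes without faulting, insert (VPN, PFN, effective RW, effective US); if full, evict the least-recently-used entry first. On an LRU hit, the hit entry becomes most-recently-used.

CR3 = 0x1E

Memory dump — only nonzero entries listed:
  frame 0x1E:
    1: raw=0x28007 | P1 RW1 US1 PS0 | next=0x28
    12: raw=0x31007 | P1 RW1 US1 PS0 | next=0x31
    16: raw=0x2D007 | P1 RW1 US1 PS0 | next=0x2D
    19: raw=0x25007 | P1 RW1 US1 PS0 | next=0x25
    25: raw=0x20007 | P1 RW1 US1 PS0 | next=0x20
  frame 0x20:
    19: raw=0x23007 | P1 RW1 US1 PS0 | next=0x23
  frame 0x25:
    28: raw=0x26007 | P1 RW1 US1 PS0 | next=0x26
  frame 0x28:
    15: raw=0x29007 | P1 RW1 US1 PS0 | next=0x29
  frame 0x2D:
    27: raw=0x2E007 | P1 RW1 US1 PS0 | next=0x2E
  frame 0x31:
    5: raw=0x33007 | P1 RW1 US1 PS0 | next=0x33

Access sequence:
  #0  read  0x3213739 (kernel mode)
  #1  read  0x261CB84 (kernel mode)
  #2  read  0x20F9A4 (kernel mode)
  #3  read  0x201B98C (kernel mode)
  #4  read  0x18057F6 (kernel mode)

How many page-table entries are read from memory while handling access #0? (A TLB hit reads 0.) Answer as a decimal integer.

Trace:
#0 VA=0x3213739 (r,kernel):
  lvl0: tbl 0x1E, slot 25 ⇒ 0x20007 (P1/RW1/US1/PS0)
  lvl1: tbl 0x20, slot 19 ⇒ 0x23007 (P1/RW1/US1/PS0)
  ⇒ phys 0x23739  [2 reads]
#1 VA=0x261CB84 (r,kernel):
  lvl0: tbl 0x1E, slot 19 ⇒ 0x25007 (P1/RW1/US1/PS0)
  lvl1: tbl 0x25, slot 28 ⇒ 0x26007 (P1/RW1/US1/PS0)
  ⇒ phys 0x26B84  [2 reads]
#2 VA=0x20F9A4 (r,kernel):
  lvl0: tbl 0x1E, slot 1 ⇒ 0x28007 (P1/RW1/US1/PS0)
  lvl1: tbl 0x28, slot 15 ⇒ 0x29007 (P1/RW1/US1/PS0)
  ⇒ phys 0x299A4  [2 reads]
#3 VA=0x201B98C (r,kernel):
  lvl0: tbl 0x1E, slot 16 ⇒ 0x2D007 (P1/RW1/US1/PS0)
  lvl1: tbl 0x2D, slot 27 ⇒ 0x2E007 (P1/RW1/US1/PS0)
  ⇒ phys 0x2E98C  [2 reads]
#4 VA=0x18057F6 (r,kernel):
  lvl0: tbl 0x1E, slot 12 ⇒ 0x31007 (P1/RW1/US1/PS0)
  lvl1: tbl 0x31, slot 5 ⇒ 0x33007 (P1/RW1/US1/PS0)
  ⇒ phys 0x337F6  [2 reads]

Entries read for #0: 2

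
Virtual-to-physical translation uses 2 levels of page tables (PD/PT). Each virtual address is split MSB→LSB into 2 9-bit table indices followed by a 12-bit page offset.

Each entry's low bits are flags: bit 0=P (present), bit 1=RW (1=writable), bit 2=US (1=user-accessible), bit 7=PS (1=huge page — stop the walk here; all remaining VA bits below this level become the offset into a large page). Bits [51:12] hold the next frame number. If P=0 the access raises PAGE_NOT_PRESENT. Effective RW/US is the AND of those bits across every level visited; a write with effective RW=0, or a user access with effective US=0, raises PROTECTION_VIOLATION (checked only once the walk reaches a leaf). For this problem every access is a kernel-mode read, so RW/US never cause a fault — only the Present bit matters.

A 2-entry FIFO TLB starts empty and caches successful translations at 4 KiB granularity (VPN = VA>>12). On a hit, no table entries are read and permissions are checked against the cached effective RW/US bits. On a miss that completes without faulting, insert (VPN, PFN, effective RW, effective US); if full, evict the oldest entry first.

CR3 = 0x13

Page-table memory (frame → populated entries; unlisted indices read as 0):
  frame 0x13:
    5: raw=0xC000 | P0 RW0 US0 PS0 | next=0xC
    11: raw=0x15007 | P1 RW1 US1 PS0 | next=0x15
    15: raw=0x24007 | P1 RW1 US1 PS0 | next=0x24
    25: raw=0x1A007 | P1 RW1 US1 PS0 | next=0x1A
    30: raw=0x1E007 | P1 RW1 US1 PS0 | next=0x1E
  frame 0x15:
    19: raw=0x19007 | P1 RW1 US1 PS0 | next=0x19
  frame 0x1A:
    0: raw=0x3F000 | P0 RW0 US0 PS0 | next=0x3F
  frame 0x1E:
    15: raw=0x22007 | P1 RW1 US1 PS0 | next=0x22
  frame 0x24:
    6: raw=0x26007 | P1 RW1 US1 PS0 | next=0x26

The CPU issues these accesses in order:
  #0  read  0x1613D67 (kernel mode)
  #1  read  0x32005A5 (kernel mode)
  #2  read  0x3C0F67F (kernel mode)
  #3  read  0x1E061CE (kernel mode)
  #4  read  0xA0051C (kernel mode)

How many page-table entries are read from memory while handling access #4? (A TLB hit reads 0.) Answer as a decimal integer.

Per-access translation:
#0 VA=0x1613D67 (r,kernel):
  lvl0: tbl 0x13, slot 11 ⇒ 0x15007 (P1/RW1/US1/PS0)
  lvl1: tbl 0x15, slot 19 ⇒ 0x19007 (P1/RW1/US1/PS0)
  ✓ 0x19D67  — 2 lookups
#1 VA=0x32005A5 (r,kernel):
  lvl0: tbl 0x13, slot 25 ⇒ 0x1A007 (P1/RW1/US1/PS0)
  lvl1: tbl 0x1A, slot 0 ⇒ 0x3F000 (P0/RW0/US0/PS0)
  ⇒ fault: PAGE_NOT_PRESENT  — 2 lookups
#2 VA=0x3C0F67F (r,kernel):
  lvl0: tbl 0x13, slot 30 ⇒ 0x1E007 (P1/RW1/US1/PS0)
  lvl1: tbl 0x1E, slot 15 ⇒ 0x22007 (P1/RW1/US1/PS0)
  ✓ 0x2267F  — 2 lookups
#3 VA=0x1E061CE (r,kernel):
  lvl0: tbl 0x13, slot 15 ⇒ 0x24007 (P1/RW1/US1/PS0)
  lvl1: tbl 0x24, slot 6 ⇒ 0x26007 (P1/RW1/US1/PS0)
  ✓ 0x261CE  — 2 lookups
#4 VA=0xA0051C (r,kernel):
  lvl0: tbl 0x13, slot 5 ⇒ 0xC000 (P0/RW0/US0/PS0)
  ⇒ fault: PAGE_NOT_PRESENT  — 1 lookups

Entries read for #4: 1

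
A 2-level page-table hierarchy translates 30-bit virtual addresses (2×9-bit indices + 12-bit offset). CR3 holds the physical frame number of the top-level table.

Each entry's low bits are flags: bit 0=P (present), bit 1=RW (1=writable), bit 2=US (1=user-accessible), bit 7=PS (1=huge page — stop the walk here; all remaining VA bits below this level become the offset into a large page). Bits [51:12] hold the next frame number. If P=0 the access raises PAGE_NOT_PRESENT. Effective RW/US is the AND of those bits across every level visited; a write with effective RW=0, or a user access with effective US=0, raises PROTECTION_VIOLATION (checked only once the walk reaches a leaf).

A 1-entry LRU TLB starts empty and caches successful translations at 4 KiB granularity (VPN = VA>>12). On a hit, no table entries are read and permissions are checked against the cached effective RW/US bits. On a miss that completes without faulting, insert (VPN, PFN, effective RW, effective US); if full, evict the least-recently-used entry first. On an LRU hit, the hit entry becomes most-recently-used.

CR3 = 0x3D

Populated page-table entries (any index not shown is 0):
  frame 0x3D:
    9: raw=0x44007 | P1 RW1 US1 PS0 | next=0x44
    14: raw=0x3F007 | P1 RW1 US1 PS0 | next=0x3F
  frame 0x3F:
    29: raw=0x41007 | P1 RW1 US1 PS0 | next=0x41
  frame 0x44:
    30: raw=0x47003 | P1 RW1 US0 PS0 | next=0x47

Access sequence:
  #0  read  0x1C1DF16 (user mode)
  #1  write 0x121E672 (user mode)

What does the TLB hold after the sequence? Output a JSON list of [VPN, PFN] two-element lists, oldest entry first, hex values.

Per-access translation:
#0 VA=0x1C1DF16 (r,user):
  [0] read 0x3D idx=14: raw=0x3F007 flags P=1 W=1 U=1 S=0
  [1] read 0x3F idx=29: raw=0x41007 flags P=1 W=1 U=1 S=0
  ⇒ phys 0x41F16  [2 reads]
#1 VA=0x121E672 (w,user):
  [0] read 0x3D idx=9: raw=0x44007 flags P=1 W=1 U=1 S=0
  [1] read 0x44 idx=30: raw=0x47003 flags P=1 W=1 U=0 S=0
  ⇒ fault: PROTECTION_VIOLATION  — 2 lookups

TLB: [["0x1C1D", "0x41"]]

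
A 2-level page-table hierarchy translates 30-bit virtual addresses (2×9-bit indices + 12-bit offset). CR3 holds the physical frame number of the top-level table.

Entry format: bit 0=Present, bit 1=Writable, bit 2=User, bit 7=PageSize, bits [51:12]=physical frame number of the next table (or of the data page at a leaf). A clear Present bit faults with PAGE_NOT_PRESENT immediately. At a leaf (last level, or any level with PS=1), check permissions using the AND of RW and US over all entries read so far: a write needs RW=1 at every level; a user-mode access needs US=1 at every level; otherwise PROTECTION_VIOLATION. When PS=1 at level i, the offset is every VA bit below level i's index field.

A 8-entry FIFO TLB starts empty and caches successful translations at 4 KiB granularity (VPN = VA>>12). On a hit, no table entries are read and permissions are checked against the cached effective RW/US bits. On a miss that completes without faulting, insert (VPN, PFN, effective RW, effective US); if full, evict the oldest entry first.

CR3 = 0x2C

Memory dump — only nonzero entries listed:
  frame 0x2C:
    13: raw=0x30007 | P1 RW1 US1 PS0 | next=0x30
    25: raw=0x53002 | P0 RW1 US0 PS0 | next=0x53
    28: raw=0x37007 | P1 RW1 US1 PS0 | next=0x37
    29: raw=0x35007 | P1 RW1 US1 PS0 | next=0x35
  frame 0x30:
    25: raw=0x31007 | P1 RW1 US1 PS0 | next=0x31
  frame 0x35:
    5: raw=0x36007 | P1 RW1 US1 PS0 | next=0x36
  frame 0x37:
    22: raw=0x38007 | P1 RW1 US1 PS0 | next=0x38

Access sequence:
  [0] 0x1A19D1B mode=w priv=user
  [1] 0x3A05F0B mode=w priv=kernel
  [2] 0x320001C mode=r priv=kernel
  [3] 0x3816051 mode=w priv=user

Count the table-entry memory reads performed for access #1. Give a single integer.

Walk each access:
#0 VA=0x1A19D1B (w,user):
  [0] read 0x2C idx=13: raw=0x30007 flags P=1 W=1 U=1 S=0
  [1] read 0x30 idx=25: raw=0x31007 flags P=1 W=1 U=1 S=0
  ⇒ phys 0x31D1B  [2 reads]
#1 VA=0x3A05F0B (w,kernel):
  [0] read 0x2C idx=29: raw=0x35007 flags P=1 W=1 U=1 S=0
  [1] read 0x35 idx=5: raw=0x36007 flags P=1 W=1 U=1 S=0
  ⇒ phys 0x36F0B  [2 reads]
#2 VA=0x320001C (r,kernel):
  [0] read 0x2C idx=25: raw=0x53002 flags P=0 W=1 U=0 S=0
  ✗ PAGE_NOT_PRESENT  [1 reads]
#3 VA=0x3816051 (w,user):
  [0] read 0x2C idx=28: raw=0x37007 flags P=1 W=1 U=1 S=0
  [1] read 0x37 idx=22: raw=0x38007 flags P=1 W=1 U=1 S=0
  ⇒ phys 0x38051  [2 reads]

Entries read for #1: 2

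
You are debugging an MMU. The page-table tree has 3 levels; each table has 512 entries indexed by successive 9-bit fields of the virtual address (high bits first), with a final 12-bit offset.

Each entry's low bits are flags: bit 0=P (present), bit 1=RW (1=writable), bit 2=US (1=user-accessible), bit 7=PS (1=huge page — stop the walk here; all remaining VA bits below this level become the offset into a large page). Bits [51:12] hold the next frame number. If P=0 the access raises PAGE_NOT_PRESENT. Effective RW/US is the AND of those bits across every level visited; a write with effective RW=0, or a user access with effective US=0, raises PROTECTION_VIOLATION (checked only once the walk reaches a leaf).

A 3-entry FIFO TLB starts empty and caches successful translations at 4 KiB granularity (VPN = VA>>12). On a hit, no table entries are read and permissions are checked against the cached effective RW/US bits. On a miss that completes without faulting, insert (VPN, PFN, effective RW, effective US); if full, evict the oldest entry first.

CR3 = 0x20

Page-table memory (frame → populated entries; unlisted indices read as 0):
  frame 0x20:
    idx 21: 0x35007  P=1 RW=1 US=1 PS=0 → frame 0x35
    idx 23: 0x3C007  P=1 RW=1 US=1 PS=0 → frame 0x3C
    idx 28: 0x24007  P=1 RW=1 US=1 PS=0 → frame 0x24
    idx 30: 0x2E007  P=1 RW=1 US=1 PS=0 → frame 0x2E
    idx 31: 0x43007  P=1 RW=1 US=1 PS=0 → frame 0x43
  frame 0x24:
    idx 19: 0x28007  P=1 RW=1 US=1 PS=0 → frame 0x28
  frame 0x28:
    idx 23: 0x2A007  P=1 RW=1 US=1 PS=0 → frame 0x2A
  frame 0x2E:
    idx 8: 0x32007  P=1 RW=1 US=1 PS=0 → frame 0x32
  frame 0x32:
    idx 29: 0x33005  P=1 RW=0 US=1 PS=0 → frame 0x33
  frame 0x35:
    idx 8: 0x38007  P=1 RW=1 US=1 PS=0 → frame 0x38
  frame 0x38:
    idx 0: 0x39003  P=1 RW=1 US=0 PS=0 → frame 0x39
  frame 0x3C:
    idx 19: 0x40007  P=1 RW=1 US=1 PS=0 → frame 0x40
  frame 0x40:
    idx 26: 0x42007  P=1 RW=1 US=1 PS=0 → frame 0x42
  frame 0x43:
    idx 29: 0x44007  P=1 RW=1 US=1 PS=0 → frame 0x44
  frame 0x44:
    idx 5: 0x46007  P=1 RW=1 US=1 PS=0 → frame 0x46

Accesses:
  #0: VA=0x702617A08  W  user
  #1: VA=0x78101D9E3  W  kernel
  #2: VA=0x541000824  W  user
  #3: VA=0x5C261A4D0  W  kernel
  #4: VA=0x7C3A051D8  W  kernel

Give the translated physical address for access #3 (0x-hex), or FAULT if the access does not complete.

Walk each access:
#0 VA=0x702617A08 (w,user):
  L0: frame=0x20 idx=28 entry=0x24007 [P=1 RW=1 US=1 PS=0]
  L1: frame=0x24 idx=19 entry=0x28007 [P=1 RW=1 US=1 PS=0]
  L2: frame=0x28 idx=23 entry=0x2A007 [P=1 RW=1 US=1 PS=0]
  ✓ 0x2AA08  — 3 lookups
#1 VA=0x78101D9E3 (w,kernel):
  L0: frame=0x20 idx=30 entry=0x2E007 [P=1 RW=1 US=1 PS=0]
  L1: frame=0x2E idx=8 entry=0x32007 [P=1 RW=1 US=1 PS=0]
  L2: frame=0x32 idx=29 entry=0x33005 [P=1 RW=0 US=1 PS=0]
  ⇒ fault: PROTECTION_VIOLATION  — 3 lookups
#2 VA=0x541000824 (w,user):
  L0: frame=0x20 idx=21 entry=0x35007 [P=1 RW=1 US=1 PS=0]
  L1: frame=0x35 idx=8 entry=0x38007 [P=1 RW=1 US=1 PS=0]
  L2: frame=0x38 idx=0 entry=0x39003 [P=1 RW=1 US=0 PS=0]
  ⇒ fault: PROTECTION_VIOLATION  — 3 lookups
#3 VA=0x5C261A4D0 (w,kernel):
  L0: frame=0x20 idx=23 entry=0x3C007 [P=1 RW=1 US=1 PS=0]
  L1: frame=0x3C idx=19 entry=0x40007 [P=1 RW=1 US=1 PS=0]
  L2: frame=0x40 idx=26 entry=0x42007 [P=1 RW=1 US=1 PS=0]
  ✓ 0x424D0  — 3 lookups
#4 VA=0x7C3A051D8 (w,kernel):
  L0: frame=0x20 idx=31 entry=0x43007 [P=1 RW=1 US=1 PS=0]
  L1: frame=0x43 idx=29 entry=0x44007 [P=1 RW=1 US=1 PS=0]
  L2: frame=0x44 idx=5 entry=0x46007 [P=1 RW=1 US=1 PS=0]
  ✓ 0x461D8  — 3 lookups

Access #3 PA: 0x424D0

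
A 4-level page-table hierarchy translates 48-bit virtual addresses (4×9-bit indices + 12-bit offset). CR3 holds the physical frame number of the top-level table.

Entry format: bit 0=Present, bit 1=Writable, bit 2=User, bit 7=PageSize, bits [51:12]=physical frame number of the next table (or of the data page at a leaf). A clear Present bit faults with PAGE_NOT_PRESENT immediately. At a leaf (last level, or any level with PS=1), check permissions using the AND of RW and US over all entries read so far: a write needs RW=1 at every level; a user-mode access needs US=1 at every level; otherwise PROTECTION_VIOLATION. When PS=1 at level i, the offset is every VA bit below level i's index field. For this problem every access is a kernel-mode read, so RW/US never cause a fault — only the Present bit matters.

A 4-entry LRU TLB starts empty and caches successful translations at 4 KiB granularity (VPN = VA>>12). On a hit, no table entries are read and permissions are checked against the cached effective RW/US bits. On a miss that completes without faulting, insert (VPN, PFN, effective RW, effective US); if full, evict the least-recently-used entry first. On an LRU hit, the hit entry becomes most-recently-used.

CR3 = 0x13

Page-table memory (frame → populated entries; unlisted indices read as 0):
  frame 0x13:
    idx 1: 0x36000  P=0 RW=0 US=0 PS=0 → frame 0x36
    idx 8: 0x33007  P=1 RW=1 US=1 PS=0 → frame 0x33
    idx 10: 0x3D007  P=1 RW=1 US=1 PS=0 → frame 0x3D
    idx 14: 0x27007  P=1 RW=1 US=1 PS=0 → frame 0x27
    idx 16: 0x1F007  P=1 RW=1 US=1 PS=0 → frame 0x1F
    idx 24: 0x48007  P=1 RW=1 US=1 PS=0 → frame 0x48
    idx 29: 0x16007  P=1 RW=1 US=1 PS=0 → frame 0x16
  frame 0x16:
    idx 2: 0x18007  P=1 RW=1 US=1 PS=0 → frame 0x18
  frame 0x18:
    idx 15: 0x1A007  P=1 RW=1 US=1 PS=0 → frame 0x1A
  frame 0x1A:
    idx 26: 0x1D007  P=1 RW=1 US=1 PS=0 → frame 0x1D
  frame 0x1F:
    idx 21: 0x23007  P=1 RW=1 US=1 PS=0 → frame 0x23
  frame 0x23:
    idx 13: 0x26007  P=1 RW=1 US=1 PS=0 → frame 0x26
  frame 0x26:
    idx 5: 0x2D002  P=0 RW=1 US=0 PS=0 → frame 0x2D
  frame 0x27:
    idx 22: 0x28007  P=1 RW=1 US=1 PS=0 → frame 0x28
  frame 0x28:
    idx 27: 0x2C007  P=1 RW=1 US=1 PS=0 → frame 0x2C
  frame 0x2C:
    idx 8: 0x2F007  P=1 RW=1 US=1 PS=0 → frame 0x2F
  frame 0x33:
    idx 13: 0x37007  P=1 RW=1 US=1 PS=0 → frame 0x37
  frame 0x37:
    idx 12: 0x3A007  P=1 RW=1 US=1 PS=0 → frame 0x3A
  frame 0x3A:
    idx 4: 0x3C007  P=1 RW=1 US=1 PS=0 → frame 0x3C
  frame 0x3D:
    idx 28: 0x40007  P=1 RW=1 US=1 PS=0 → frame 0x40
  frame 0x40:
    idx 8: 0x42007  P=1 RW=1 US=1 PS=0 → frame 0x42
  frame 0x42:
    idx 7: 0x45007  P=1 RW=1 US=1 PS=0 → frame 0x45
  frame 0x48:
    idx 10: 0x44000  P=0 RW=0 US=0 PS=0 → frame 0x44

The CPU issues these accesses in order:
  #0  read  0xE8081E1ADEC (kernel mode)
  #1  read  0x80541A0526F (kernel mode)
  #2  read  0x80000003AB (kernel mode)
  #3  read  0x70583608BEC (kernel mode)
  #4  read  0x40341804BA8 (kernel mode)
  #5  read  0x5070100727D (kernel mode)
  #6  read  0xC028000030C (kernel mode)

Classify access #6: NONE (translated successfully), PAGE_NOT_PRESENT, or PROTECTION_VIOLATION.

Trace:
#0 VA=0xE8081E1ADEC (r,kernel):
  L0 @0x13[29] → 0x16007  P=1,RW=1,US=1,PS=0
  L1 @0x16[2] → 0x18007  P=1,RW=1,US=1,PS=0
  L2 @0x18[15] → 0x1A007  P=1,RW=1,US=1,PS=0
  L3 @0x1A[26] → 0x1D007  P=1,RW=1,US=1,PS=0
  → PA=0x1DDEC  (4 entries read)
#1 VA=0x80541A0526F (r,kernel):
  L0 @0x13[16] → 0x1F007  P=1,RW=1,US=1,PS=0
  L1 @0x1F[21] → 0x23007  P=1,RW=1,US=1,PS=0
  L2 @0x23[13] → 0x26007  P=1,RW=1,US=1,PS=0
  L3 @0x26[5] → 0x2D002  P=0,RW=1,US=0,PS=0
  → PAGE_NOT_PRESENT  (4 entries read)
#2 VA=0x80000003AB (r,kernel):
  L0 @0x13[1] → 0x36000  P=0,RW=0,US=0,PS=0
  → PAGE_NOT_PRESENT  (1 entries read)
#3 VA=0x70583608BEC (r,kernel):
  L0 @0x13[14] → 0x27007  P=1,RW=1,US=1,PS=0
  L1 @0x27[22] → 0x28007  P=1,RW=1,US=1,PS=0
  L2 @0x28[27] → 0x2C007  P=1,RW=1,US=1,PS=0
  L3 @0x2C[8] → 0x2F007  P=1,RW=1,US=1,PS=0
  → PA=0x2FBEC  (4 entries read)
#4 VA=0x40341804BA8 (r,kernel):
  L0 @0x13[8] → 0x33007  P=1,RW=1,US=1,PS=0
  L1 @0x33[13] → 0x37007  P=1,RW=1,US=1,PS=0
  L2 @0x37[12] → 0x3A007  P=1,RW=1,US=1,PS=0
  L3 @0x3A[4] → 0x3C007  P=1,RW=1,US=1,PS=0
  → PA=0x3CBA8  (4 entries read)
#5 VA=0x5070100727D (r,kernel):
  L0 @0x13[10] → 0x3D007  P=1,RW=1,US=1,PS=0
  L1 @0x3D[28] → 0x40007  P=1,RW=1,US=1,PS=0
  L2 @0x40[8] → 0x42007  P=1,RW=1,US=1,PS=0
  L3 @0x42[7] → 0x45007  P=1,RW=1,US=1,PS=0
  → PA=0x4527D  (4 entries read)
#6 VA=0xC028000030C (r,kernel):
  L0 @0x13[24] → 0x48007  P=1,RW=1,US=1,PS=0
  L1 @0x48[10] → 0x44000  P=0,RW=0,US=0,PS=0
  → PAGE_NOT_PRESENT  (2 entries read)

Access #6 fault: PAGE_NOT_PRESENT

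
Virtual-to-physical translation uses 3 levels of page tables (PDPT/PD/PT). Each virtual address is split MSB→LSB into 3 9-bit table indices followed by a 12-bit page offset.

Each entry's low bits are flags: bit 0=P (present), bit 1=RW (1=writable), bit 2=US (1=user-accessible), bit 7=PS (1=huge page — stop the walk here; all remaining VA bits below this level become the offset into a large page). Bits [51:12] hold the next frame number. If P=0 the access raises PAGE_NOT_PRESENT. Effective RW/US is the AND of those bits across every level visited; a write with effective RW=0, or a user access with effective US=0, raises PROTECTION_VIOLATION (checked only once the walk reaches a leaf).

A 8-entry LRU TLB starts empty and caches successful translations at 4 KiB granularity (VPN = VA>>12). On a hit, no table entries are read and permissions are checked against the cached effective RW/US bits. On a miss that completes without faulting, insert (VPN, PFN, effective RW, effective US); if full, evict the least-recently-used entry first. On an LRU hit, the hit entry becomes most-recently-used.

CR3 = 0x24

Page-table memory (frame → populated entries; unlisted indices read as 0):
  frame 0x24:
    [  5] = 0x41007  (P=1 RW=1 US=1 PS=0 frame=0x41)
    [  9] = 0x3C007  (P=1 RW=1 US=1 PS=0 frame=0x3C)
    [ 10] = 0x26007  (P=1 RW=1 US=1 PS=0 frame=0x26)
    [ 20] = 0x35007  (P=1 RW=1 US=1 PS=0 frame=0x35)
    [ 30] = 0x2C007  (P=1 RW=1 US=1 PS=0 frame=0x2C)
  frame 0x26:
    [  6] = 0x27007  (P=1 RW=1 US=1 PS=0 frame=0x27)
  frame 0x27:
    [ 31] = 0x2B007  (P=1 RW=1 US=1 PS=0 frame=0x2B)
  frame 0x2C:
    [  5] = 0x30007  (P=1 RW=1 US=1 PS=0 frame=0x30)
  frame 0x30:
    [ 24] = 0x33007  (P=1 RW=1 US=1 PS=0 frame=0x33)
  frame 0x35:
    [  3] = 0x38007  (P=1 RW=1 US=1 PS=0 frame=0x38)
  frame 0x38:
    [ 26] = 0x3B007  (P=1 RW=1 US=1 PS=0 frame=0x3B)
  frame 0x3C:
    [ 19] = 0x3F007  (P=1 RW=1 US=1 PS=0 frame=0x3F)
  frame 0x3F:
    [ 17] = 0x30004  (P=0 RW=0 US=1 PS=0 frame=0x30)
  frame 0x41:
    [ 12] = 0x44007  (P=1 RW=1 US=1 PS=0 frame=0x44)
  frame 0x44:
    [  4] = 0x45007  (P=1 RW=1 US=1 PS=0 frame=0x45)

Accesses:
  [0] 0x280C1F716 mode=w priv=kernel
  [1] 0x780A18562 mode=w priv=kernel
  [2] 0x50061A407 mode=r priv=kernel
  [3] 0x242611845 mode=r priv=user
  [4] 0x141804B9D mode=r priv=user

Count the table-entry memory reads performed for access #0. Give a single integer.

Trace:
#0 VA=0x280C1F716 (w,kernel):
  lvl0: tbl 0x24, slot 10 ⇒ 0x26007 (P1/RW1/US1/PS0)
  lvl1: tbl 0x26, slot 6 ⇒ 0x27007 (P1/RW1/US1/PS0)
  lvl2: tbl 0x27, slot 31 ⇒ 0x2B007 (P1/RW1/US1/PS0)
  ✓ 0x2B716  — 3 lookups
#1 VA=0x780A18562 (w,kernel):
  lvl0: tbl 0x24, slot 30 ⇒ 0x2C007 (P1/RW1/US1/PS0)
  lvl1: tbl 0x2C, slot 5 ⇒ 0x30007 (P1/RW1/US1/PS0)
  lvl2: tbl 0x30, slot 24 ⇒ 0x33007 (P1/RW1/US1/PS0)
  ✓ 0x33562  — 3 lookups
#2 VA=0x50061A407 (r,kernel):
  lvl0: tbl 0x24, slot 20 ⇒ 0x35007 (P1/RW1/US1/PS0)
  lvl1: tbl 0x35, slot 3 ⇒ 0x38007 (P1/RW1/US1/PS0)
  lvl2: tbl 0x38, slot 26 ⇒ 0x3B007 (P1/RW1/US1/PS0)
  ✓ 0x3B407  — 3 lookups
#3 VA=0x242611845 (r,user):
  lvl0: tbl 0x24, slot 9 ⇒ 0x3C007 (P1/RW1/US1/PS0)
  lvl1: tbl 0x3C, slot 19 ⇒ 0x3F007 (P1/RW1/US1/PS0)
  lvl2: tbl 0x3F, slot 17 ⇒ 0x30004 (P0/RW0/US1/PS0)
  ⇒ fault: PAGE_NOT_PRESENT  — 3 lookups
#4 VA=0x141804B9D (r,user):
  lvl0: tbl 0x24, slot 5 ⇒ 0x41007 (P1/RW1/US1/PS0)
  lvl1: tbl 0x41, slot 12 ⇒ 0x44007 (P1/RW1/US1/PS0)
  lvl2: tbl 0x44, slot 4 ⇒ 0x45007 (P1/RW1/US1/PS0)
  ✓ 0x45B9D  — 3 lookups

Entries read for #0: 3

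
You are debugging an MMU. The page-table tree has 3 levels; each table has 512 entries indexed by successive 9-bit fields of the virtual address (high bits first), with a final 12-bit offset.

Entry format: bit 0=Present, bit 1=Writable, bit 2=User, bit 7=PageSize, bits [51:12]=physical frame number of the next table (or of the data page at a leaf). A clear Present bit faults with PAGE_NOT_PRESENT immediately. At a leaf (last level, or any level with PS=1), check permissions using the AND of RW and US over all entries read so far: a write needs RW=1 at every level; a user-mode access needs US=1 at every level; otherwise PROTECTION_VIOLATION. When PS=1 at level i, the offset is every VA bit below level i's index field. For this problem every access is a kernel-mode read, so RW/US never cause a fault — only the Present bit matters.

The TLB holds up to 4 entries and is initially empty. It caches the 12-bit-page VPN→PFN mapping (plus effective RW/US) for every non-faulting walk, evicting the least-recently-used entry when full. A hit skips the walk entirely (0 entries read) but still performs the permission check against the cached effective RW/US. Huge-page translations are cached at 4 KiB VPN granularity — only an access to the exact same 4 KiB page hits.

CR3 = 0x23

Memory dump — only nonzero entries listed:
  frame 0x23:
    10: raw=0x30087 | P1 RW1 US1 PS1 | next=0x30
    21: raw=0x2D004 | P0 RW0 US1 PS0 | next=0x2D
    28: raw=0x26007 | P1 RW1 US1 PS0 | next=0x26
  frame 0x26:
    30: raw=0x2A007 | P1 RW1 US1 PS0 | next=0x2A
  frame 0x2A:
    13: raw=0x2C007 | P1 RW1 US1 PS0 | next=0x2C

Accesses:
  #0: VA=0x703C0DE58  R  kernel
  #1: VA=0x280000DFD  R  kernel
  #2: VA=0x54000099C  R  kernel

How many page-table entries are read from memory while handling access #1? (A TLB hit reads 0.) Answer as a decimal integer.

Trace:
#0 VA=0x703C0DE58 (r,kernel):
  L0: frame=0x23 idx=28 entry=0x26007 [P=1 RW=1 US=1 PS=0]
  L1: frame=0x26 idx=30 entry=0x2A007 [P=1 RW=1 US=1 PS=0]
  L2: frame=0x2A idx=13 entry=0x2C007 [P=1 RW=1 US=1 PS=0]
  ✓ 0x2CE58  — 3 lookups
#1 VA=0x280000DFD (r,kernel):
  L0: frame=0x23 idx=10 entry=0x30087 [P=1 RW=1 US=1 PS=1]
  ✓ 0x30DFD (huge @L0)  — 1 lookups
#2 VA=0x54000099C (r,kernel):
  L0: frame=0x23 idx=21 entry=0x2D004 [P=0 RW=0 US=1 PS=0]
  ✗ PAGE_NOT_PRESENT  [1 reads]

Entries read for #1: 1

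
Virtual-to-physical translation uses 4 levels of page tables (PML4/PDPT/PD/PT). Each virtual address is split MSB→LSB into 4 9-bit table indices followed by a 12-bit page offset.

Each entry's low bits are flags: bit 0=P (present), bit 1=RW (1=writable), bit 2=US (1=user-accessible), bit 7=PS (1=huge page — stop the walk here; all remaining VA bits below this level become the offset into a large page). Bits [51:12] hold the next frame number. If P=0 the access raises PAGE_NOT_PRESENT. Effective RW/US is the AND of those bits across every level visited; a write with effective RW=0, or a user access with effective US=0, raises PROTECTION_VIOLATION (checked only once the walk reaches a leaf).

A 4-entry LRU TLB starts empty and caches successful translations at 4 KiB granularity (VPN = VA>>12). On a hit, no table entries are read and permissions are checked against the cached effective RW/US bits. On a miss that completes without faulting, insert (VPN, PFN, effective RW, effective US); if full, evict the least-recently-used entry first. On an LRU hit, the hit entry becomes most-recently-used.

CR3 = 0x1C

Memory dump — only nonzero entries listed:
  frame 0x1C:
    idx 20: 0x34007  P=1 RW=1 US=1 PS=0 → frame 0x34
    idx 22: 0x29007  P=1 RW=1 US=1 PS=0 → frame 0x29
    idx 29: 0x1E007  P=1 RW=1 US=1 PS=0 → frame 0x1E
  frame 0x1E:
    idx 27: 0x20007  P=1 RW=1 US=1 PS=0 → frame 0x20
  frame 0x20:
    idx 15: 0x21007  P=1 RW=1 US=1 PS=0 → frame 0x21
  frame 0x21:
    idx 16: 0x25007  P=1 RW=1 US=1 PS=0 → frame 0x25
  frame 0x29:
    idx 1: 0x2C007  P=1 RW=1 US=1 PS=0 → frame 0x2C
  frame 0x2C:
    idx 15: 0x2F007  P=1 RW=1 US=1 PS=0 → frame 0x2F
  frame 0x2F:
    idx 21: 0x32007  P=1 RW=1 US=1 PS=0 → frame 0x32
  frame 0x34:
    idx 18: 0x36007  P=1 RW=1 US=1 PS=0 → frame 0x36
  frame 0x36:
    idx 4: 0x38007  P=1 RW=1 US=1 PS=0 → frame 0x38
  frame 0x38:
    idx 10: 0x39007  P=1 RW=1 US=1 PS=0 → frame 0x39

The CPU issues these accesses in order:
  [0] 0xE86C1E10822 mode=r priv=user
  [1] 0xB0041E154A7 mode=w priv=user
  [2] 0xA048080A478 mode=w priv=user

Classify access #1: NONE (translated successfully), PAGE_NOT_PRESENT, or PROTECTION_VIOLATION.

Trace:
#0 VA=0xE86C1E10822 (r,user):
  lvl0: tbl 0x1C, slot 29 ⇒ 0x1E007 (P1/RW1/US1/PS0)
  lvl1: tbl 0x1E, slot 27 ⇒ 0x20007 (P1/RW1/US1/PS0)
  lvl2: tbl 0x20, slot 15 ⇒ 0x21007 (P1/RW1/US1/PS0)
  lvl3: tbl 0x21, slot 16 ⇒ 0x25007 (P1/RW1/US1/PS0)
  ⇒ phys 0x25822  [4 reads]
#1 VA=0xB0041E154A7 (w,user):
  lvl0: tbl 0x1C, slot 22 ⇒ 0x29007 (P1/RW1/US1/PS0)
  lvl1: tbl 0x29, slot 1 ⇒ 0x2C007 (P1/RW1/US1/PS0)
  lvl2: tbl 0x2C, slot 15 ⇒ 0x2F007 (P1/RW1/US1/PS0)
  lvl3: tbl 0x2F, slot 21 ⇒ 0x32007 (P1/RW1/US1/PS0)
  ⇒ phys 0x324A7  [4 reads]
#2 VA=0xA048080A478 (w,user):
  lvl0: tbl 0x1C, slot 20 ⇒ 0x34007 (P1/RW1/US1/PS0)
  lvl1: tbl 0x34, slot 18 ⇒ 0x36007 (P1/RW1/US1/PS0)
  lvl2: tbl 0x36, slot 4 ⇒ 0x38007 (P1/RW1/US1/PS0)
  lvl3: tbl 0x38, slot 10 ⇒ 0x39007 (P1/RW1/US1/PS0)
  ⇒ phys 0x39478  [4 reads]

Access #1 fault: NONE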